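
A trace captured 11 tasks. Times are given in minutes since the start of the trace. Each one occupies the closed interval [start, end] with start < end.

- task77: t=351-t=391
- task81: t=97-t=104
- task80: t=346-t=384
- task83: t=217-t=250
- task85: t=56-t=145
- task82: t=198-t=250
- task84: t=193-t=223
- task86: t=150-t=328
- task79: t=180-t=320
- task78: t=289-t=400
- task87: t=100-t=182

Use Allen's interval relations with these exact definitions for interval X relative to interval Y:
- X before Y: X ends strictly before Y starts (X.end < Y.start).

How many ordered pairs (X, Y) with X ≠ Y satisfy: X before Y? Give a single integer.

Checking all 110 ordered pairs for relation 'before'; matching pairs in alphabetical order:
(task79, task77): task79 before task77 ✓
(task79, task80): task79 before task80 ✓
(task81, task77): task81 before task77 ✓
(task81, task78): task81 before task78 ✓
(task81, task79): task81 before task79 ✓
(task81, task80): task81 before task80 ✓
(task81, task82): task81 before task82 ✓
(task81, task83): task81 before task83 ✓
(task81, task84): task81 before task84 ✓
(task81, task86): task81 before task86 ✓
(task82, task77): task82 before task77 ✓
(task82, task78): task82 before task78 ✓
(task82, task80): task82 before task80 ✓
(task83, task77): task83 before task77 ✓
(task83, task78): task83 before task78 ✓
(task83, task80): task83 before task80 ✓
(task84, task77): task84 before task77 ✓
(task84, task78): task84 before task78 ✓
(task84, task80): task84 before task80 ✓
(task85, task77): task85 before task77 ✓
(task85, task78): task85 before task78 ✓
(task85, task79): task85 before task79 ✓
(task85, task80): task85 before task80 ✓
(task85, task82): task85 before task82 ✓
... plus 11 further pairs not listed.
Count: 35.

35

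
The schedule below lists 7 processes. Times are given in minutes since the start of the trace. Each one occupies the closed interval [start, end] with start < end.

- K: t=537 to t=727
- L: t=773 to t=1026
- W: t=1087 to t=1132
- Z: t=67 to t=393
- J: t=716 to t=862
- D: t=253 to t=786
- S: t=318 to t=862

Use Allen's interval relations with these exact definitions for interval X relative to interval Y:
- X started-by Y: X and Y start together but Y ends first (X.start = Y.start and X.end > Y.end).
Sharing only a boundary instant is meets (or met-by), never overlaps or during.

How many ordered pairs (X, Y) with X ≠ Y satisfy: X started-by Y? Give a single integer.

Checking all 42 ordered pairs for relation 'started-by'; matching pairs in alphabetical order:
No pair satisfies it.
Count: 0.

0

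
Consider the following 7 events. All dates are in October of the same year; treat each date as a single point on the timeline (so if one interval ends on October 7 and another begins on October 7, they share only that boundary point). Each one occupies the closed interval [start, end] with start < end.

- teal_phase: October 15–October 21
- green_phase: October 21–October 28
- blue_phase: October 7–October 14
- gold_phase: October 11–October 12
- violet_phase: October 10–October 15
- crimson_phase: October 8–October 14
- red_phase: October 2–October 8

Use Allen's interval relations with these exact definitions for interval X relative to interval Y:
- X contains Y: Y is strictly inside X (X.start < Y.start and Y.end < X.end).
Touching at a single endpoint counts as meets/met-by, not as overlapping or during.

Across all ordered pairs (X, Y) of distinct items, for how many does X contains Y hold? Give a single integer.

3

Checking all 42 ordered pairs for relation 'contains'; matching pairs in alphabetical order:
(blue_phase, gold_phase): blue_phase contains gold_phase ✓
(crimson_phase, gold_phase): crimson_phase contains gold_phase ✓
(violet_phase, gold_phase): violet_phase contains gold_phase ✓
Count: 3.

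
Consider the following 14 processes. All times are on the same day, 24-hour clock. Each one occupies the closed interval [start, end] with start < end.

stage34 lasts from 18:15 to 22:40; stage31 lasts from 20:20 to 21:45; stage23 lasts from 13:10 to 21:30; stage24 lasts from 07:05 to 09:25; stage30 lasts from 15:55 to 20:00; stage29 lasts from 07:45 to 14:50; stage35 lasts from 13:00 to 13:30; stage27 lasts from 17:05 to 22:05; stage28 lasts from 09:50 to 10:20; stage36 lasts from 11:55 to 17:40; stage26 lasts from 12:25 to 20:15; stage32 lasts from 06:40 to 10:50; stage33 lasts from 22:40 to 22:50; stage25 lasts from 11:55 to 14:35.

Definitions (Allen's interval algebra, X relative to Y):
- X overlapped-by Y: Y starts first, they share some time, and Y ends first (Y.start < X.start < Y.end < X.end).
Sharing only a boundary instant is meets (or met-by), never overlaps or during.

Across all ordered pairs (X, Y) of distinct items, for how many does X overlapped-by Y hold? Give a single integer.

Checking all 182 ordered pairs for relation 'overlapped-by'; matching pairs in alphabetical order:
(stage23, stage25): stage23 overlapped-by stage25 ✓
(stage23, stage26): stage23 overlapped-by stage26 ✓
(stage23, stage29): stage23 overlapped-by stage29 ✓
(stage23, stage35): stage23 overlapped-by stage35 ✓
(stage23, stage36): stage23 overlapped-by stage36 ✓
(stage26, stage25): stage26 overlapped-by stage25 ✓
(stage26, stage29): stage26 overlapped-by stage29 ✓
(stage26, stage36): stage26 overlapped-by stage36 ✓
(stage27, stage23): stage27 overlapped-by stage23 ✓
(stage27, stage26): stage27 overlapped-by stage26 ✓
(stage27, stage30): stage27 overlapped-by stage30 ✓
(stage27, stage36): stage27 overlapped-by stage36 ✓
(stage29, stage24): stage29 overlapped-by stage24 ✓
(stage29, stage32): stage29 overlapped-by stage32 ✓
(stage30, stage36): stage30 overlapped-by stage36 ✓
(stage31, stage23): stage31 overlapped-by stage23 ✓
(stage34, stage23): stage34 overlapped-by stage23 ✓
(stage34, stage26): stage34 overlapped-by stage26 ✓
(stage34, stage27): stage34 overlapped-by stage27 ✓
(stage34, stage30): stage34 overlapped-by stage30 ✓
(stage36, stage29): stage36 overlapped-by stage29 ✓
Count: 21.

21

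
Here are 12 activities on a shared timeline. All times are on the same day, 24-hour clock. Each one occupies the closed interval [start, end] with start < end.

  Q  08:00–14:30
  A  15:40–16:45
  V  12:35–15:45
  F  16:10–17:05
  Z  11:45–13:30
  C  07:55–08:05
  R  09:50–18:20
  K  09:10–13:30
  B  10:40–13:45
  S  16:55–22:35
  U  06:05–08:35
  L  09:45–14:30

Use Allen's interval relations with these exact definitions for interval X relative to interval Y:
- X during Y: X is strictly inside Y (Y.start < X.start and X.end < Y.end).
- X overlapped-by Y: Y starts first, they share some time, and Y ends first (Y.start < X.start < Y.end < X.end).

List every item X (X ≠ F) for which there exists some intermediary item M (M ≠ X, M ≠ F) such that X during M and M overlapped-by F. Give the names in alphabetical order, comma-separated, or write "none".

Target F = [16:10, 17:05].
Intermediaries M with M overlapped-by F: S.
Via S — items with X during S: none.
Union: none.

none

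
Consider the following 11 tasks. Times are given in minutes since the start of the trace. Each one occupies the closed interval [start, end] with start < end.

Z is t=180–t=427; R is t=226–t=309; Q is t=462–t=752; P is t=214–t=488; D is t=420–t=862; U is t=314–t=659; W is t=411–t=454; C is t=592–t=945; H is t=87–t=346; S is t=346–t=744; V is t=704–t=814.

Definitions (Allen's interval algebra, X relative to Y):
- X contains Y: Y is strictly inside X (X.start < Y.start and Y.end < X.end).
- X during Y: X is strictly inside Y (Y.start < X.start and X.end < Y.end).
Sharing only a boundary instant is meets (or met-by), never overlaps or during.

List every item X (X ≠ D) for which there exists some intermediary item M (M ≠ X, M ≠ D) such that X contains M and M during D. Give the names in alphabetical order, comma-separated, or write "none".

C

Target D = [t=420, t=862].
Intermediaries M with M during D: Q, V.
Via Q — items with X contains Q: none.
Via V — items with X contains V: C.
Union: C.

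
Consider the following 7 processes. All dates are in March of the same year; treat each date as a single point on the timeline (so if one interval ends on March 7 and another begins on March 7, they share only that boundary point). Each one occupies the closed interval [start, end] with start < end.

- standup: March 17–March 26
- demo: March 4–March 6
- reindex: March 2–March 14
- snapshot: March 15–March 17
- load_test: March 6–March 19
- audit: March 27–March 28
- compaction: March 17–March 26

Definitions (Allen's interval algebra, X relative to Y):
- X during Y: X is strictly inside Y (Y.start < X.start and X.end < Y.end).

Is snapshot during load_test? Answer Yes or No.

snapshot = [March 15, March 17], load_test = [March 6, March 19].
Actual relation of snapshot to load_test: during.
Asked whether 'during' holds → Yes.

Yes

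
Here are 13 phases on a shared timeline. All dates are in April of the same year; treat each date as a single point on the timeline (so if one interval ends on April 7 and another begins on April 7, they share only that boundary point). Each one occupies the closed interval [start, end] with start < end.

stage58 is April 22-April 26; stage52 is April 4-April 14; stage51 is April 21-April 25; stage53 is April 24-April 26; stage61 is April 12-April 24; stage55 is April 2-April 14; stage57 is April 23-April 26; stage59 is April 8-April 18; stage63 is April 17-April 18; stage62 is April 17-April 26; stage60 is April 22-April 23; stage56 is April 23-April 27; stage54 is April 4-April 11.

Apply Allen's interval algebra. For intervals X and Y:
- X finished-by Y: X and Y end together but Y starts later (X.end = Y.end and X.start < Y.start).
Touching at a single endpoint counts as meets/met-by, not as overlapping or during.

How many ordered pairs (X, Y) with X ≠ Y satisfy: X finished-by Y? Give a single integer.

Checking all 156 ordered pairs for relation 'finished-by'; matching pairs in alphabetical order:
(stage55, stage52): stage55 finished-by stage52 ✓
(stage57, stage53): stage57 finished-by stage53 ✓
(stage58, stage53): stage58 finished-by stage53 ✓
(stage58, stage57): stage58 finished-by stage57 ✓
(stage59, stage63): stage59 finished-by stage63 ✓
(stage62, stage53): stage62 finished-by stage53 ✓
(stage62, stage57): stage62 finished-by stage57 ✓
(stage62, stage58): stage62 finished-by stage58 ✓
Count: 8.

8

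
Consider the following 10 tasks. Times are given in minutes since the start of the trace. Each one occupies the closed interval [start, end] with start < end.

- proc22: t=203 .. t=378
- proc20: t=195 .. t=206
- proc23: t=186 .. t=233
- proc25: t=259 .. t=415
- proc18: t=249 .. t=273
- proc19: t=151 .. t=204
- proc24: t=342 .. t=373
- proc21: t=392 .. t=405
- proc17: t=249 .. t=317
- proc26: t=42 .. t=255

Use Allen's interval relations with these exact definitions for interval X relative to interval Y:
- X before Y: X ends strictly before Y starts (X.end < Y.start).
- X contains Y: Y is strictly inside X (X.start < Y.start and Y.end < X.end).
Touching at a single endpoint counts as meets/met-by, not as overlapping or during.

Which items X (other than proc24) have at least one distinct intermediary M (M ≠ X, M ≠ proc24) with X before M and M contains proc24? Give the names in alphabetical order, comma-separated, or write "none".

Target proc24 = [t=342, t=373].
Intermediaries M with M contains proc24: proc22, proc25.
Via proc22 — items with X before proc22: none.
Via proc25 — items with X before proc25: proc19, proc20, proc23, proc26.
Union: proc19, proc20, proc23, proc26.

proc19, proc20, proc23, proc26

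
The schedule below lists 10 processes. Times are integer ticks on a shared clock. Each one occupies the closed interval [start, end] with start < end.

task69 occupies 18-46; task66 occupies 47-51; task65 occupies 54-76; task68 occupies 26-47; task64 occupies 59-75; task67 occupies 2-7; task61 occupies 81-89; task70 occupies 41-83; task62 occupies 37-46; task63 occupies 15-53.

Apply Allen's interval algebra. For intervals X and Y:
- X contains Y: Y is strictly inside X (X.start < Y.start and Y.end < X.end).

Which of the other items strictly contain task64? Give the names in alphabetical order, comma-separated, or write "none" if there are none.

Target task64 = [59, 75].
task61 [81, 89] → after → no.
task62 [37, 46] → before → no.
task63 [15, 53] → before → no.
task65 [54, 76] → contains → yes.
task66 [47, 51] → before → no.
task67 [2, 7] → before → no.
task68 [26, 47] → before → no.
task69 [18, 46] → before → no.
task70 [41, 83] → contains → yes.
Result: task65, task70.

task65, task70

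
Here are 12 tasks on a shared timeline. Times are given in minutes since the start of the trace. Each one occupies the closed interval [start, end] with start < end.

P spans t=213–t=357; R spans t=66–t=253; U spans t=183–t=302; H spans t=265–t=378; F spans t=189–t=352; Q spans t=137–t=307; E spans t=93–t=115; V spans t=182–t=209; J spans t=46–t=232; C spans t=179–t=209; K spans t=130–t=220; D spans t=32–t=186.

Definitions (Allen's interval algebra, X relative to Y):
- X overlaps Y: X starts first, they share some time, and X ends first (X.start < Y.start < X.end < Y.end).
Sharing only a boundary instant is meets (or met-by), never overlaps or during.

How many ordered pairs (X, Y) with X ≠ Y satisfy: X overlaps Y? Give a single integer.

Checking all 132 ordered pairs for relation 'overlaps'; matching pairs in alphabetical order:
(C, F): C overlaps F ✓
(C, U): C overlaps U ✓
(D, C): D overlaps C ✓
(D, J): D overlaps J ✓
(D, K): D overlaps K ✓
(D, Q): D overlaps Q ✓
(D, R): D overlaps R ✓
(D, U): D overlaps U ✓
(D, V): D overlaps V ✓
(F, H): F overlaps H ✓
(F, P): F overlaps P ✓
(J, F): J overlaps F ✓
(J, P): J overlaps P ✓
(J, Q): J overlaps Q ✓
(J, R): J overlaps R ✓
(J, U): J overlaps U ✓
(K, F): K overlaps F ✓
(K, P): K overlaps P ✓
(K, Q): K overlaps Q ✓
(K, U): K overlaps U ✓
(P, H): P overlaps H ✓
(Q, F): Q overlaps F ✓
(Q, H): Q overlaps H ✓
(Q, P): Q overlaps P ✓
... plus 9 further pairs not listed.
Count: 33.

33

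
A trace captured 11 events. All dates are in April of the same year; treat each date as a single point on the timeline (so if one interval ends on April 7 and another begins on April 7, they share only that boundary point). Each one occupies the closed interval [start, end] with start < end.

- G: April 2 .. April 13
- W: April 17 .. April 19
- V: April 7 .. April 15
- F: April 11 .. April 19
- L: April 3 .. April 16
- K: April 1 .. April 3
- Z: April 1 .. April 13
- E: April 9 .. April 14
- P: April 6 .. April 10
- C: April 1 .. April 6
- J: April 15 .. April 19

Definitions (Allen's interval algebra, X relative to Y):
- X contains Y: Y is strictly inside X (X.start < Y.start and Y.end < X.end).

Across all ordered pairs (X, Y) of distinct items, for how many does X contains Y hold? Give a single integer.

Checking all 110 ordered pairs for relation 'contains'; matching pairs in alphabetical order:
(G, P): G contains P ✓
(L, E): L contains E ✓
(L, P): L contains P ✓
(L, V): L contains V ✓
(V, E): V contains E ✓
(Z, P): Z contains P ✓
Count: 6.

6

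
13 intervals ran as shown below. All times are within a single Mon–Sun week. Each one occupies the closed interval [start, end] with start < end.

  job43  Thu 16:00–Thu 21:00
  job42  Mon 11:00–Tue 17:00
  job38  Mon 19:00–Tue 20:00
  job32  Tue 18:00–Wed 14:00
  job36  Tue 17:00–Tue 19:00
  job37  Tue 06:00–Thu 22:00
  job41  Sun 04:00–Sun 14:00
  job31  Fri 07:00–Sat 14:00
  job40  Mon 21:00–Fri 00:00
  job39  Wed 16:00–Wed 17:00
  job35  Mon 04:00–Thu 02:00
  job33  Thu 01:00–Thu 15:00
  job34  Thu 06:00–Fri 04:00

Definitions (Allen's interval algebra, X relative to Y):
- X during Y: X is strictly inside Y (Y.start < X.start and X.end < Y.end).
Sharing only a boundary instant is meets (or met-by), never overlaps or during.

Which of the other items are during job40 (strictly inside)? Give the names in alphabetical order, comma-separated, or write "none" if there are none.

Target job40 = [Mon 21:00, Fri 00:00].
job31 [Fri 07:00, Sat 14:00] → after → no.
job32 [Tue 18:00, Wed 14:00] → during → yes.
job33 [Thu 01:00, Thu 15:00] → during → yes.
job34 [Thu 06:00, Fri 04:00] → overlapped-by → no.
job35 [Mon 04:00, Thu 02:00] → overlaps → no.
job36 [Tue 17:00, Tue 19:00] → during → yes.
job37 [Tue 06:00, Thu 22:00] → during → yes.
job38 [Mon 19:00, Tue 20:00] → overlaps → no.
job39 [Wed 16:00, Wed 17:00] → during → yes.
job41 [Sun 04:00, Sun 14:00] → after → no.
job42 [Mon 11:00, Tue 17:00] → overlaps → no.
job43 [Thu 16:00, Thu 21:00] → during → yes.
Result: job32, job33, job36, job37, job39, job43.

job32, job33, job36, job37, job39, job43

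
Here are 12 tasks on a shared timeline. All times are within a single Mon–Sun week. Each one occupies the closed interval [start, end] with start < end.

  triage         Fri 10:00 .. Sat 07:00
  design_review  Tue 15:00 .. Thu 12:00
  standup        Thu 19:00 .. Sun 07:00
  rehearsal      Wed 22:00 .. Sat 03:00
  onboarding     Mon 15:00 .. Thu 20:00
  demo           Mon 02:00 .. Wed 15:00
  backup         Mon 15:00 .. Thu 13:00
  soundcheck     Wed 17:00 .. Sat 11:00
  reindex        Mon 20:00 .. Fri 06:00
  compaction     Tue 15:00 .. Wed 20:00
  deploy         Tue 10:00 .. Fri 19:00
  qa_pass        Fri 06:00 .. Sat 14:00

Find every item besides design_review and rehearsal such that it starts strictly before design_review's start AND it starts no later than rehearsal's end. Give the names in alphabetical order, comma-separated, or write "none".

backup, demo, deploy, onboarding, reindex

Conditions: its start is strictly before design_review's start (X.start < Tue 15:00) AND its start is no later than rehearsal's end (X.start <= Sat 03:00).
backup: start Mon 15:00 < Tue 15:00? ✓; start Mon 15:00 <= Sat 03:00? ✓ → yes.
compaction: start Tue 15:00 < Tue 15:00? ✗; start Tue 15:00 <= Sat 03:00? ✓ → no.
demo: start Mon 02:00 < Tue 15:00? ✓; start Mon 02:00 <= Sat 03:00? ✓ → yes.
deploy: start Tue 10:00 < Tue 15:00? ✓; start Tue 10:00 <= Sat 03:00? ✓ → yes.
onboarding: start Mon 15:00 < Tue 15:00? ✓; start Mon 15:00 <= Sat 03:00? ✓ → yes.
qa_pass: start Fri 06:00 < Tue 15:00? ✗; start Fri 06:00 <= Sat 03:00? ✓ → no.
reindex: start Mon 20:00 < Tue 15:00? ✓; start Mon 20:00 <= Sat 03:00? ✓ → yes.
soundcheck: start Wed 17:00 < Tue 15:00? ✗; start Wed 17:00 <= Sat 03:00? ✓ → no.
standup: start Thu 19:00 < Tue 15:00? ✗; start Thu 19:00 <= Sat 03:00? ✓ → no.
triage: start Fri 10:00 < Tue 15:00? ✗; start Fri 10:00 <= Sat 03:00? ✓ → no.
Result: backup, demo, deploy, onboarding, reindex.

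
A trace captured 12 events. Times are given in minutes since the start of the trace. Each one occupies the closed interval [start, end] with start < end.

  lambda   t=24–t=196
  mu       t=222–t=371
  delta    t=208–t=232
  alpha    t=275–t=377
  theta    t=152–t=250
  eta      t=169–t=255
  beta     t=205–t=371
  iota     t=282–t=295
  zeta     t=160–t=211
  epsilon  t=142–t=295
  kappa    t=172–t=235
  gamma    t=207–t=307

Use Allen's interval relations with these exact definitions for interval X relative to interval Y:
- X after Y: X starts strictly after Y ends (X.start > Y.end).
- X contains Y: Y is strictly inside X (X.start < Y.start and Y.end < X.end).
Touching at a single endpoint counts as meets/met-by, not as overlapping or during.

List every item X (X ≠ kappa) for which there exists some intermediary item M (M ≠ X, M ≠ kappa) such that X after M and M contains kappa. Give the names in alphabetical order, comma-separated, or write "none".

Target kappa = [t=172, t=235].
Intermediaries M with M contains kappa: epsilon, eta, theta.
Via epsilon — items with X after epsilon: none.
Via eta — items with X after eta: alpha, iota.
Via theta — items with X after theta: alpha, iota.
Union: alpha, iota.

alpha, iota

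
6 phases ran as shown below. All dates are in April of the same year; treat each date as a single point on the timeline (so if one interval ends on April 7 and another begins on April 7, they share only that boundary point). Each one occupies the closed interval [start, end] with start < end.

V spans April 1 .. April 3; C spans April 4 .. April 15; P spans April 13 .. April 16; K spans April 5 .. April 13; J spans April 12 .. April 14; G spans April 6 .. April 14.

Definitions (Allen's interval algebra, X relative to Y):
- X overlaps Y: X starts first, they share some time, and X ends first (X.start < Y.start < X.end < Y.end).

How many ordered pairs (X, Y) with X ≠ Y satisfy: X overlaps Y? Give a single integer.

Checking all 30 ordered pairs for relation 'overlaps'; matching pairs in alphabetical order:
(C, P): C overlaps P ✓
(G, P): G overlaps P ✓
(J, P): J overlaps P ✓
(K, G): K overlaps G ✓
(K, J): K overlaps J ✓
Count: 5.

5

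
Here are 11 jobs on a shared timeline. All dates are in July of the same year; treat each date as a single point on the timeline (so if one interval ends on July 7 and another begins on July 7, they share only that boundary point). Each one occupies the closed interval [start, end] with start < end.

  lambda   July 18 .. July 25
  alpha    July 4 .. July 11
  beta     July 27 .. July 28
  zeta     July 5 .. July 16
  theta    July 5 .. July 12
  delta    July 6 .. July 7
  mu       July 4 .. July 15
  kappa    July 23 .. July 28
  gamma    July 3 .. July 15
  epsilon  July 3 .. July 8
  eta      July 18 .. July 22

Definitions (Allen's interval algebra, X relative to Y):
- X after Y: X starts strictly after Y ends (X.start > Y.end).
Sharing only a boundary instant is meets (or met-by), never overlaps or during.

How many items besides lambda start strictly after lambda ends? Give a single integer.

1

Target lambda = [July 18, July 25].
alpha [July 4, July 11] → before → no.
beta [July 27, July 28] → after → counts.
delta [July 6, July 7] → before → no.
epsilon [July 3, July 8] → before → no.
eta [July 18, July 22] → starts → no.
gamma [July 3, July 15] → before → no.
kappa [July 23, July 28] → overlapped-by → no.
mu [July 4, July 15] → before → no.
theta [July 5, July 12] → before → no.
zeta [July 5, July 16] → before → no.
Total: 1.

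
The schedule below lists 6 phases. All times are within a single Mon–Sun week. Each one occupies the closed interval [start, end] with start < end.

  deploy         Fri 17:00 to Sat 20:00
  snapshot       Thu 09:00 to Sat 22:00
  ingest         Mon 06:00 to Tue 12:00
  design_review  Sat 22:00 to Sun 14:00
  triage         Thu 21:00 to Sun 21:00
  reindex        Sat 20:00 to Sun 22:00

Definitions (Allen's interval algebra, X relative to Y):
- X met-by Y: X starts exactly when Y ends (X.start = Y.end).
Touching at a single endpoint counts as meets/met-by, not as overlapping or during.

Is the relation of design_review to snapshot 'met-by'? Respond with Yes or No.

design_review = [Sat 22:00, Sun 14:00], snapshot = [Thu 09:00, Sat 22:00].
Actual relation of design_review to snapshot: met-by.
Asked whether 'met-by' holds → Yes.

Yes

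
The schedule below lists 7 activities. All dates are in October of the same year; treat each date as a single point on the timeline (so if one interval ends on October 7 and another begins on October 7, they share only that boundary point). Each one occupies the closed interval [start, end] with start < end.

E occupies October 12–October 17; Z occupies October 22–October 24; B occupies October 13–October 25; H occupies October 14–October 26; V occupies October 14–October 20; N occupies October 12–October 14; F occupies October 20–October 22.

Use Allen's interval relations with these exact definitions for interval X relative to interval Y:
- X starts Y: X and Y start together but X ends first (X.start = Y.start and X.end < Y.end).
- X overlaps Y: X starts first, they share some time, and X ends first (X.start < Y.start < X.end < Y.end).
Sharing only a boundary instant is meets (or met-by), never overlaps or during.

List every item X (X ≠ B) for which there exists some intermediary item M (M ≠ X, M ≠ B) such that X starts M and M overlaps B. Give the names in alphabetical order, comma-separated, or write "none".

N

Target B = [October 13, October 25].
Intermediaries M with M overlaps B: E, N.
Via E — items with X starts E: N.
Via N — items with X starts N: none.
Union: N.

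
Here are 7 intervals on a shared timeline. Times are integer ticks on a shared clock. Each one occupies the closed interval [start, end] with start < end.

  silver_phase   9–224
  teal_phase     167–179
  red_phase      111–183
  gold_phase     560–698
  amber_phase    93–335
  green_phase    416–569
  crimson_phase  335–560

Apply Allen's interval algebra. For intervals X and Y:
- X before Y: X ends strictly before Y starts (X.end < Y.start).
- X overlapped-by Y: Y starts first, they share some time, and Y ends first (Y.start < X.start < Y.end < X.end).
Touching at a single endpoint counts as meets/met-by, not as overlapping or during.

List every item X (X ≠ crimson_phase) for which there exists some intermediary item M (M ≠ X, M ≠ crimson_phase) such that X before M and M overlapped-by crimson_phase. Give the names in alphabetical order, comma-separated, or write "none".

Target crimson_phase = [335, 560].
Intermediaries M with M overlapped-by crimson_phase: green_phase.
Via green_phase — items with X before green_phase: amber_phase, red_phase, silver_phase, teal_phase.
Union: amber_phase, red_phase, silver_phase, teal_phase.

amber_phase, red_phase, silver_phase, teal_phase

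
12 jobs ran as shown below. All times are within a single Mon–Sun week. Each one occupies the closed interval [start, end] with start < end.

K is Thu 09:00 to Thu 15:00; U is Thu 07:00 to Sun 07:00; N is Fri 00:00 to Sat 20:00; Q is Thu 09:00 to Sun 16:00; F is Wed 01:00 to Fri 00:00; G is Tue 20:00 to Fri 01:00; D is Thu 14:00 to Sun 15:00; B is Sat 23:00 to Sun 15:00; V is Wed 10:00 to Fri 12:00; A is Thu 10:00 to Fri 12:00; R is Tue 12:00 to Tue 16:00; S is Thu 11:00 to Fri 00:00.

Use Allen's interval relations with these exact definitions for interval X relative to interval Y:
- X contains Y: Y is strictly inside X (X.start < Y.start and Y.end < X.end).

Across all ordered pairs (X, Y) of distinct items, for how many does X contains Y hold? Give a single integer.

17

Checking all 132 ordered pairs for relation 'contains'; matching pairs in alphabetical order:
(A, S): A contains S ✓
(D, N): D contains N ✓
(F, K): F contains K ✓
(G, F): G contains F ✓
(G, K): G contains K ✓
(G, S): G contains S ✓
(Q, A): Q contains A ✓
(Q, B): Q contains B ✓
(Q, D): Q contains D ✓
(Q, N): Q contains N ✓
(Q, S): Q contains S ✓
(U, A): U contains A ✓
(U, K): U contains K ✓
(U, N): U contains N ✓
(U, S): U contains S ✓
(V, K): V contains K ✓
(V, S): V contains S ✓
Count: 17.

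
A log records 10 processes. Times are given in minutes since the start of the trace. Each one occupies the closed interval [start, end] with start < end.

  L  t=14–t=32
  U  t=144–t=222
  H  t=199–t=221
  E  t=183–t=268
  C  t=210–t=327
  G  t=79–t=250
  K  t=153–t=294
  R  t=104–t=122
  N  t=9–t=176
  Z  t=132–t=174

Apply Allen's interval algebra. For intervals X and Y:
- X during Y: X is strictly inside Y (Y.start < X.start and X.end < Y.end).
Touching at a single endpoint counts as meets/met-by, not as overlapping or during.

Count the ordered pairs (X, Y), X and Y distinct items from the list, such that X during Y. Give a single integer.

11

Checking all 90 ordered pairs for relation 'during'; matching pairs in alphabetical order:
(E, K): E during K ✓
(H, E): H during E ✓
(H, G): H during G ✓
(H, K): H during K ✓
(H, U): H during U ✓
(L, N): L during N ✓
(R, G): R during G ✓
(R, N): R during N ✓
(U, G): U during G ✓
(Z, G): Z during G ✓
(Z, N): Z during N ✓
Count: 11.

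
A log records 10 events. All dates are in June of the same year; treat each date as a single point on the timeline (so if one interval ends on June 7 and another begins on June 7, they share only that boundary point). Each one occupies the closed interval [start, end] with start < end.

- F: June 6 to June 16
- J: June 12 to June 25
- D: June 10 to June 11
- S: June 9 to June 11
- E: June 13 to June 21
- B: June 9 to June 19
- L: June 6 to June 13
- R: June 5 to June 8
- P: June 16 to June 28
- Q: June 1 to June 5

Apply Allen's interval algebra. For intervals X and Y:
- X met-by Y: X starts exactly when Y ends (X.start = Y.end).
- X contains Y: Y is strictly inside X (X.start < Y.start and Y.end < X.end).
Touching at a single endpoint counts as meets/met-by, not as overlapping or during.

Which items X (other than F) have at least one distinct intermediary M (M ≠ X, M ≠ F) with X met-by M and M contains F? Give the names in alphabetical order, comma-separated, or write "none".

none

Target F = [June 6, June 16].
Intermediaries M with M contains F: none.
Union: none.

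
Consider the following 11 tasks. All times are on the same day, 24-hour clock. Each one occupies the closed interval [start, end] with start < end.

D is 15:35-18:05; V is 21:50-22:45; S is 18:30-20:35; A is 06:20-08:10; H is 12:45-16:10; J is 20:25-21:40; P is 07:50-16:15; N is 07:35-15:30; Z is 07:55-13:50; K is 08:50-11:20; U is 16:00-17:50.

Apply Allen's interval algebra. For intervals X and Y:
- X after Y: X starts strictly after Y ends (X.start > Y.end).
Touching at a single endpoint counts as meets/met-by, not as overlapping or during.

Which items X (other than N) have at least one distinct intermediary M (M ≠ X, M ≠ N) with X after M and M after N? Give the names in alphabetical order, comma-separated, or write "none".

Target N = [07:35, 15:30].
Intermediaries M with M after N: D, J, S, U, V.
Via D — items with X after D: J, S, V.
Via J — items with X after J: V.
Via S — items with X after S: V.
Via U — items with X after U: J, S, V.
Via V — items with X after V: none.
Union: J, S, V.

J, S, V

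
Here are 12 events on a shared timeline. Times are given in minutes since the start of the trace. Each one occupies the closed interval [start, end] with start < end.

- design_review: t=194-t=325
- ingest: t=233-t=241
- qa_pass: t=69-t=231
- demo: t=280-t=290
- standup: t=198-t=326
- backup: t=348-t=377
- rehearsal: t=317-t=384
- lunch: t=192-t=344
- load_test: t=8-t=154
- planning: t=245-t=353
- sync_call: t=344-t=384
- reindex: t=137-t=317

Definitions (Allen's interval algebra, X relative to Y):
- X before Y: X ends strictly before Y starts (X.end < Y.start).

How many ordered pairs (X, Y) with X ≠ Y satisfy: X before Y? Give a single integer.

30

Checking all 132 ordered pairs for relation 'before'; matching pairs in alphabetical order:
(demo, backup): demo before backup ✓
(demo, rehearsal): demo before rehearsal ✓
(demo, sync_call): demo before sync_call ✓
(design_review, backup): design_review before backup ✓
(design_review, sync_call): design_review before sync_call ✓
(ingest, backup): ingest before backup ✓
(ingest, demo): ingest before demo ✓
(ingest, planning): ingest before planning ✓
(ingest, rehearsal): ingest before rehearsal ✓
(ingest, sync_call): ingest before sync_call ✓
(load_test, backup): load_test before backup ✓
(load_test, demo): load_test before demo ✓
(load_test, design_review): load_test before design_review ✓
(load_test, ingest): load_test before ingest ✓
(load_test, lunch): load_test before lunch ✓
(load_test, planning): load_test before planning ✓
(load_test, rehearsal): load_test before rehearsal ✓
(load_test, standup): load_test before standup ✓
(load_test, sync_call): load_test before sync_call ✓
(lunch, backup): lunch before backup ✓
(qa_pass, backup): qa_pass before backup ✓
(qa_pass, demo): qa_pass before demo ✓
(qa_pass, ingest): qa_pass before ingest ✓
(qa_pass, planning): qa_pass before planning ✓
... plus 6 further pairs not listed.
Count: 30.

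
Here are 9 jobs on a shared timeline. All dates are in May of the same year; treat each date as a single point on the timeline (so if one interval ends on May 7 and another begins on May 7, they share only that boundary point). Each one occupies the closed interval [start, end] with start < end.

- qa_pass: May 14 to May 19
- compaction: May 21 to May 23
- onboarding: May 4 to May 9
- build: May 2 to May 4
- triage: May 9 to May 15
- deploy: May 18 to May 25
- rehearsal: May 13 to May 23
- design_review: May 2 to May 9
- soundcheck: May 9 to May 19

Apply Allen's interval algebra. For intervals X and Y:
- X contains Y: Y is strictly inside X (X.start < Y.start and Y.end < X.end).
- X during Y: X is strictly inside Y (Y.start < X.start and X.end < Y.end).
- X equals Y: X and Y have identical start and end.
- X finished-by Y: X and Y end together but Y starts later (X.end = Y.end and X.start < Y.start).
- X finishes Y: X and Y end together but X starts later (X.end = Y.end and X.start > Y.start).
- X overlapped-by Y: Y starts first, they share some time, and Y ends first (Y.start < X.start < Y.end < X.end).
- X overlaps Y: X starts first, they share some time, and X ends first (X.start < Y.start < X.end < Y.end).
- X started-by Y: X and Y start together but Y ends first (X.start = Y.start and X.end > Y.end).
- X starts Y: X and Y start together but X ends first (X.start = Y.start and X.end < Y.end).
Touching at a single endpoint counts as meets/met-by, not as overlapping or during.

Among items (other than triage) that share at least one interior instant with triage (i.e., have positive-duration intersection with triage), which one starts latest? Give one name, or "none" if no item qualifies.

qa_pass

Target triage = [May 9, May 15].
build [May 2, May 4] → before → excluded.
compaction [May 21, May 23] → after → excluded.
deploy [May 18, May 25] → after → excluded.
design_review [May 2, May 9] → meets → excluded.
onboarding [May 4, May 9] → meets → excluded.
qa_pass [May 14, May 19] → overlapped-by → candidate.
rehearsal [May 13, May 23] → overlapped-by → candidate.
soundcheck [May 9, May 19] → started-by → candidate.
Among candidates, latest start is May 14 → qa_pass.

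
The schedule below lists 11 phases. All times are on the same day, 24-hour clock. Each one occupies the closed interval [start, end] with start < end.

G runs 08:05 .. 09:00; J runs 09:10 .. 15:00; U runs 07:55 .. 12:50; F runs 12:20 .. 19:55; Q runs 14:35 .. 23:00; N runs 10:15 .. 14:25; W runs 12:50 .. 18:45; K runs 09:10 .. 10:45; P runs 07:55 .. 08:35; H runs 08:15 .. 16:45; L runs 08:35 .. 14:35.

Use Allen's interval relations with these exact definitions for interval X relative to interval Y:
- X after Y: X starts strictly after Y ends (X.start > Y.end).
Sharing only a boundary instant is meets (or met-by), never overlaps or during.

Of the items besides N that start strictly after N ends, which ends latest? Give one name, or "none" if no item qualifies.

Q

Target N = [10:15, 14:25].
F [12:20, 19:55] → overlapped-by → excluded.
G [08:05, 09:00] → before → excluded.
H [08:15, 16:45] → contains → excluded.
J [09:10, 15:00] → contains → excluded.
K [09:10, 10:45] → overlaps → excluded.
L [08:35, 14:35] → contains → excluded.
P [07:55, 08:35] → before → excluded.
Q [14:35, 23:00] → after → candidate.
U [07:55, 12:50] → overlaps → excluded.
W [12:50, 18:45] → overlapped-by → excluded.
Among candidates, latest end is 23:00 → Q.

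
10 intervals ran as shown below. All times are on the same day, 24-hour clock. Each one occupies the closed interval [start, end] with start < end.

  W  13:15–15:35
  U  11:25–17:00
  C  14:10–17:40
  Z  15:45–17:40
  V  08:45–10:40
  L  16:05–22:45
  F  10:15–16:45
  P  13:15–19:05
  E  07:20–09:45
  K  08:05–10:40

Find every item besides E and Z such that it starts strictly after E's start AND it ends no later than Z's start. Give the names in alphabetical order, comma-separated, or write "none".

K, V, W

Conditions: its start is strictly after E's start (X.start > 07:20) AND its end is no later than Z's start (X.end <= 15:45).
C: start 14:10 > 07:20? ✓; end 17:40 <= 15:45? ✗ → no.
F: start 10:15 > 07:20? ✓; end 16:45 <= 15:45? ✗ → no.
K: start 08:05 > 07:20? ✓; end 10:40 <= 15:45? ✓ → yes.
L: start 16:05 > 07:20? ✓; end 22:45 <= 15:45? ✗ → no.
P: start 13:15 > 07:20? ✓; end 19:05 <= 15:45? ✗ → no.
U: start 11:25 > 07:20? ✓; end 17:00 <= 15:45? ✗ → no.
V: start 08:45 > 07:20? ✓; end 10:40 <= 15:45? ✓ → yes.
W: start 13:15 > 07:20? ✓; end 15:35 <= 15:45? ✓ → yes.
Result: K, V, W.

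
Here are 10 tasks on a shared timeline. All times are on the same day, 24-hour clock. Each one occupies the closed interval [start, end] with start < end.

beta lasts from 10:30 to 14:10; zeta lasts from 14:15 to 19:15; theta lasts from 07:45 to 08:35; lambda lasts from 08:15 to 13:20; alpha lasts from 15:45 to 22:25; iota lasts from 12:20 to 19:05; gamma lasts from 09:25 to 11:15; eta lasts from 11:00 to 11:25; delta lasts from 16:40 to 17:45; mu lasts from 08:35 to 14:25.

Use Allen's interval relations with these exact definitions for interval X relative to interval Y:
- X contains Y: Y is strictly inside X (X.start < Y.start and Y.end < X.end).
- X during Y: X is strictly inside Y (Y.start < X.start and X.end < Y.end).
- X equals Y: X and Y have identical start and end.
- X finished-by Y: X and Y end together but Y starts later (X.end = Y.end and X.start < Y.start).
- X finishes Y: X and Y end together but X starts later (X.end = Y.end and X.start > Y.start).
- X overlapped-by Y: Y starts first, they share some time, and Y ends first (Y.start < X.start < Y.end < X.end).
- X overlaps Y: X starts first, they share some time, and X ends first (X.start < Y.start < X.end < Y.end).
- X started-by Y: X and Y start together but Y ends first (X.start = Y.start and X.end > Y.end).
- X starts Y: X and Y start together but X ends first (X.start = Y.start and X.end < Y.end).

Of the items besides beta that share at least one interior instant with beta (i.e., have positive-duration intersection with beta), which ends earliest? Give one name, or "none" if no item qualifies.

Target beta = [10:30, 14:10].
alpha [15:45, 22:25] → after → excluded.
delta [16:40, 17:45] → after → excluded.
eta [11:00, 11:25] → during → candidate.
gamma [09:25, 11:15] → overlaps → candidate.
iota [12:20, 19:05] → overlapped-by → candidate.
lambda [08:15, 13:20] → overlaps → candidate.
mu [08:35, 14:25] → contains → candidate.
theta [07:45, 08:35] → before → excluded.
zeta [14:15, 19:15] → after → excluded.
Among candidates, earliest end is 11:15 → gamma.

gamma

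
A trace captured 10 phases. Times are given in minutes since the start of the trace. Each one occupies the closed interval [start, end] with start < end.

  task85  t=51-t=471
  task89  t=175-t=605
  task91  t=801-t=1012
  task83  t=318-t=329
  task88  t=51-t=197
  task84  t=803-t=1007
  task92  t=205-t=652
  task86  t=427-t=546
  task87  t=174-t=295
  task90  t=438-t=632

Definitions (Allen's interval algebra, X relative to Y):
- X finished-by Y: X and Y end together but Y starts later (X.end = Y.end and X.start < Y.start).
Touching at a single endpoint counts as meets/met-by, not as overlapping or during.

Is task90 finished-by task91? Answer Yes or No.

No

task90 = [t=438, t=632], task91 = [t=801, t=1012].
Actual relation of task90 to task91: before.
Asked whether 'finished-by' holds → No.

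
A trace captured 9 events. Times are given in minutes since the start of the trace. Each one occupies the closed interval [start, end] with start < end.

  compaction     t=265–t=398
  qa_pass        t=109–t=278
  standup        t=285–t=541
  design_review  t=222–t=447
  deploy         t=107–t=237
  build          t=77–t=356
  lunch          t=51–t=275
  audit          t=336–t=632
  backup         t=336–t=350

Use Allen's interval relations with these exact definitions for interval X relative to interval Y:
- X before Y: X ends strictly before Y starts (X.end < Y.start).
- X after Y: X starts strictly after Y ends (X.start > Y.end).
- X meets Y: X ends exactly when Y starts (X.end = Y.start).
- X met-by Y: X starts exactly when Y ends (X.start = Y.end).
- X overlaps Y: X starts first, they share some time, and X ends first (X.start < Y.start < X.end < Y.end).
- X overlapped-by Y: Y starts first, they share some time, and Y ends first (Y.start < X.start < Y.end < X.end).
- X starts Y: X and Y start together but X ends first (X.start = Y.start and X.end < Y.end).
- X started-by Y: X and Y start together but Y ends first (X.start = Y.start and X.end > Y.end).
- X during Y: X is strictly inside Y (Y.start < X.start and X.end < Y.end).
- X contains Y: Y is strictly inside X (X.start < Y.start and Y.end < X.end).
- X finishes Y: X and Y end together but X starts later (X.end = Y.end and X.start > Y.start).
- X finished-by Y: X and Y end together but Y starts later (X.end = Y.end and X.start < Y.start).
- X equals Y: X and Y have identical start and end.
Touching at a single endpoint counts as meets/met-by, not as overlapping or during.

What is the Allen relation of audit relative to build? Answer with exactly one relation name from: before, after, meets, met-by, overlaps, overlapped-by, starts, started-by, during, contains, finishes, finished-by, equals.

audit = [t=336, t=632]; build = [t=77, t=356].
Compare endpoints: audit.start > build.start, audit.start < build.end, audit.end > build.start, audit.end > build.end.
That pattern is 'overlapped-by'.

overlapped-by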